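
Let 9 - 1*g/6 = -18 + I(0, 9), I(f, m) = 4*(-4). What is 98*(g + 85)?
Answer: 33614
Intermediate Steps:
I(f, m) = -16
g = 258 (g = 54 - 6*(-18 - 16) = 54 - 6*(-34) = 54 + 204 = 258)
98*(g + 85) = 98*(258 + 85) = 98*343 = 33614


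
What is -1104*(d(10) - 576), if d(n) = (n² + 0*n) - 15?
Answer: 542064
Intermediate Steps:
d(n) = -15 + n² (d(n) = (n² + 0) - 15 = n² - 15 = -15 + n²)
-1104*(d(10) - 576) = -1104*((-15 + 10²) - 576) = -1104*((-15 + 100) - 576) = -1104*(85 - 576) = -1104*(-491) = 542064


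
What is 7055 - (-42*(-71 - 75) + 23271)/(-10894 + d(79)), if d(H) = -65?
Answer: 25781716/3653 ≈ 7057.7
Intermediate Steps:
7055 - (-42*(-71 - 75) + 23271)/(-10894 + d(79)) = 7055 - (-42*(-71 - 75) + 23271)/(-10894 - 65) = 7055 - (-42*(-146) + 23271)/(-10959) = 7055 - (6132 + 23271)*(-1)/10959 = 7055 - 29403*(-1)/10959 = 7055 - 1*(-9801/3653) = 7055 + 9801/3653 = 25781716/3653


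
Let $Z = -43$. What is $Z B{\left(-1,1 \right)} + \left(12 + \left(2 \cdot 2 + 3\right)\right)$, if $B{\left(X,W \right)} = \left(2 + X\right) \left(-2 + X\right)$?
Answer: $148$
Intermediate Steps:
$B{\left(X,W \right)} = \left(-2 + X\right) \left(2 + X\right)$
$Z B{\left(-1,1 \right)} + \left(12 + \left(2 \cdot 2 + 3\right)\right) = - 43 \left(-4 + \left(-1\right)^{2}\right) + \left(12 + \left(2 \cdot 2 + 3\right)\right) = - 43 \left(-4 + 1\right) + \left(12 + \left(4 + 3\right)\right) = \left(-43\right) \left(-3\right) + \left(12 + 7\right) = 129 + 19 = 148$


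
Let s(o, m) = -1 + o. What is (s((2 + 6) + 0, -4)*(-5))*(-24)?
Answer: 840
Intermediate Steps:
(s((2 + 6) + 0, -4)*(-5))*(-24) = ((-1 + ((2 + 6) + 0))*(-5))*(-24) = ((-1 + (8 + 0))*(-5))*(-24) = ((-1 + 8)*(-5))*(-24) = (7*(-5))*(-24) = -35*(-24) = 840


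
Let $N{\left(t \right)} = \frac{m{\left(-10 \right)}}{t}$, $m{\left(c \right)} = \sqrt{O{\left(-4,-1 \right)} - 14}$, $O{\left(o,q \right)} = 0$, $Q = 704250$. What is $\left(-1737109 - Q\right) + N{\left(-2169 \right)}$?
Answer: $-2441359 - \frac{i \sqrt{14}}{2169} \approx -2.4414 \cdot 10^{6} - 0.0017251 i$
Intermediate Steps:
$m{\left(c \right)} = i \sqrt{14}$ ($m{\left(c \right)} = \sqrt{0 - 14} = \sqrt{-14} = i \sqrt{14}$)
$N{\left(t \right)} = \frac{i \sqrt{14}}{t}$
$\left(-1737109 - Q\right) + N{\left(-2169 \right)} = \left(-1737109 - 704250\right) + \frac{i \sqrt{14}}{-2169} = \left(-1737109 - 704250\right) + i \sqrt{14} \left(- \frac{1}{2169}\right) = -2441359 - \frac{i \sqrt{14}}{2169}$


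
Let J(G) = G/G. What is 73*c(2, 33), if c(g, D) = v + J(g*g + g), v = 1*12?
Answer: 949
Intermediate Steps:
v = 12
J(G) = 1
c(g, D) = 13 (c(g, D) = 12 + 1 = 13)
73*c(2, 33) = 73*13 = 949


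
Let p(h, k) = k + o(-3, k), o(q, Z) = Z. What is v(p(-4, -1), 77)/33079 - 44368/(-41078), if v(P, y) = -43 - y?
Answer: 818992/760817 ≈ 1.0765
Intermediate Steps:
p(h, k) = 2*k (p(h, k) = k + k = 2*k)
v(p(-4, -1), 77)/33079 - 44368/(-41078) = (-43 - 1*77)/33079 - 44368/(-41078) = (-43 - 77)*(1/33079) - 44368*(-1/41078) = -120*1/33079 + 472/437 = -120/33079 + 472/437 = 818992/760817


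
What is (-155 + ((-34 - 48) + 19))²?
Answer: 47524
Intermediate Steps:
(-155 + ((-34 - 48) + 19))² = (-155 + (-82 + 19))² = (-155 - 63)² = (-218)² = 47524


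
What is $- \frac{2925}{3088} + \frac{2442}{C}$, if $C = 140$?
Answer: $\frac{1782849}{108080} \approx 16.496$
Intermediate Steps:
$- \frac{2925}{3088} + \frac{2442}{C} = - \frac{2925}{3088} + \frac{2442}{140} = \left(-2925\right) \frac{1}{3088} + 2442 \cdot \frac{1}{140} = - \frac{2925}{3088} + \frac{1221}{70} = \frac{1782849}{108080}$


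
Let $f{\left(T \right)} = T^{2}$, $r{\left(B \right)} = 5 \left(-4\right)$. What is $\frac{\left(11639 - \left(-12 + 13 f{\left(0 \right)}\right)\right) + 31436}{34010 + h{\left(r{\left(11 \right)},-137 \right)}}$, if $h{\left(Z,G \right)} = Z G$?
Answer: $\frac{43087}{36750} \approx 1.1724$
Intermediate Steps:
$r{\left(B \right)} = -20$
$h{\left(Z,G \right)} = G Z$
$\frac{\left(11639 - \left(-12 + 13 f{\left(0 \right)}\right)\right) + 31436}{34010 + h{\left(r{\left(11 \right)},-137 \right)}} = \frac{\left(11639 - \left(-12 + 13 \cdot 0^{2}\right)\right) + 31436}{34010 - -2740} = \frac{\left(11639 - \left(-12 + 13 \cdot 0\right)\right) + 31436}{34010 + 2740} = \frac{\left(11639 - \left(-12 + 0\right)\right) + 31436}{36750} = \left(\left(11639 - -12\right) + 31436\right) \frac{1}{36750} = \left(\left(11639 + 12\right) + 31436\right) \frac{1}{36750} = \left(11651 + 31436\right) \frac{1}{36750} = 43087 \cdot \frac{1}{36750} = \frac{43087}{36750}$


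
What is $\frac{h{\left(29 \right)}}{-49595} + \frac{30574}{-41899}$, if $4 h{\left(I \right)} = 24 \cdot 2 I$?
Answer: $- \frac{117761414}{159844685} \approx -0.73672$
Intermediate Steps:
$h{\left(I \right)} = 12 I$ ($h{\left(I \right)} = \frac{24 \cdot 2 I}{4} = \frac{48 I}{4} = 12 I$)
$\frac{h{\left(29 \right)}}{-49595} + \frac{30574}{-41899} = \frac{12 \cdot 29}{-49595} + \frac{30574}{-41899} = 348 \left(- \frac{1}{49595}\right) + 30574 \left(- \frac{1}{41899}\right) = - \frac{348}{49595} - \frac{30574}{41899} = - \frac{117761414}{159844685}$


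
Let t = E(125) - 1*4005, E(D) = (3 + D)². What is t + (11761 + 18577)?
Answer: 42717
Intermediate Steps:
t = 12379 (t = (3 + 125)² - 1*4005 = 128² - 4005 = 16384 - 4005 = 12379)
t + (11761 + 18577) = 12379 + (11761 + 18577) = 12379 + 30338 = 42717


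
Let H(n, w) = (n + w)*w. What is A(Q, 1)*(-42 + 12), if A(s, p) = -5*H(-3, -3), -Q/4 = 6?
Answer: 2700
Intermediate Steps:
Q = -24 (Q = -4*6 = -24)
H(n, w) = w*(n + w)
A(s, p) = -90 (A(s, p) = -(-15)*(-3 - 3) = -(-15)*(-6) = -5*18 = -90)
A(Q, 1)*(-42 + 12) = -90*(-42 + 12) = -90*(-30) = 2700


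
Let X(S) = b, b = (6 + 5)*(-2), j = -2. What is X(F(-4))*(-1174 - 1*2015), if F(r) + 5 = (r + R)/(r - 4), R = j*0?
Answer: 70158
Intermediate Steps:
R = 0 (R = -2*0 = 0)
b = -22 (b = 11*(-2) = -22)
F(r) = -5 + r/(-4 + r) (F(r) = -5 + (r + 0)/(r - 4) = -5 + r/(-4 + r))
X(S) = -22
X(F(-4))*(-1174 - 1*2015) = -22*(-1174 - 1*2015) = -22*(-1174 - 2015) = -22*(-3189) = 70158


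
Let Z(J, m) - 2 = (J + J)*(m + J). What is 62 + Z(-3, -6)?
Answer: 118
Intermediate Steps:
Z(J, m) = 2 + 2*J*(J + m) (Z(J, m) = 2 + (J + J)*(m + J) = 2 + (2*J)*(J + m) = 2 + 2*J*(J + m))
62 + Z(-3, -6) = 62 + (2 + 2*(-3)**2 + 2*(-3)*(-6)) = 62 + (2 + 2*9 + 36) = 62 + (2 + 18 + 36) = 62 + 56 = 118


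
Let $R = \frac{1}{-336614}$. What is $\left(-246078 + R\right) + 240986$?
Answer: $- \frac{1714038489}{336614} \approx -5092.0$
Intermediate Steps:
$R = - \frac{1}{336614} \approx -2.9708 \cdot 10^{-6}$
$\left(-246078 + R\right) + 240986 = \left(-246078 - \frac{1}{336614}\right) + 240986 = - \frac{82833299893}{336614} + 240986 = - \frac{1714038489}{336614}$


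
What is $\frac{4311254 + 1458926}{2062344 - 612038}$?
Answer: $\frac{221930}{55781} \approx 3.9786$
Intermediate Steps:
$\frac{4311254 + 1458926}{2062344 - 612038} = \frac{5770180}{1450306} = 5770180 \cdot \frac{1}{1450306} = \frac{221930}{55781}$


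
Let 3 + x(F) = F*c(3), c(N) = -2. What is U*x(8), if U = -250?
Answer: 4750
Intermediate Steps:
x(F) = -3 - 2*F (x(F) = -3 + F*(-2) = -3 - 2*F)
U*x(8) = -250*(-3 - 2*8) = -250*(-3 - 16) = -250*(-19) = 4750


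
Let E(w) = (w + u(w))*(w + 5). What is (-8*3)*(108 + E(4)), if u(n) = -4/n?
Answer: -3240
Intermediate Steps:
E(w) = (5 + w)*(w - 4/w) (E(w) = (w - 4/w)*(w + 5) = (w - 4/w)*(5 + w) = (5 + w)*(w - 4/w))
(-8*3)*(108 + E(4)) = (-8*3)*(108 + (-4 + 4**2 - 20/4 + 5*4)) = -24*(108 + (-4 + 16 - 20*1/4 + 20)) = -24*(108 + (-4 + 16 - 5 + 20)) = -24*(108 + 27) = -24*135 = -3240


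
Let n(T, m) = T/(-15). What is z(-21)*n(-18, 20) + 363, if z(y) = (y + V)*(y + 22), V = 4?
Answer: 1713/5 ≈ 342.60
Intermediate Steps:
n(T, m) = -T/15 (n(T, m) = T*(-1/15) = -T/15)
z(y) = (4 + y)*(22 + y) (z(y) = (y + 4)*(y + 22) = (4 + y)*(22 + y))
z(-21)*n(-18, 20) + 363 = (88 + (-21)² + 26*(-21))*(-1/15*(-18)) + 363 = (88 + 441 - 546)*(6/5) + 363 = -17*6/5 + 363 = -102/5 + 363 = 1713/5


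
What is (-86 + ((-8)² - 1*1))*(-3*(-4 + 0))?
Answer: -276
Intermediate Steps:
(-86 + ((-8)² - 1*1))*(-3*(-4 + 0)) = (-86 + (64 - 1))*(-3*(-4)) = (-86 + 63)*12 = -23*12 = -276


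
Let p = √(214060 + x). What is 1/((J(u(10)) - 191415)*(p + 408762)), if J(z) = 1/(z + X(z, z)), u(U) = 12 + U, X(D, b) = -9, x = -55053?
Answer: -2656953/207888165748514489 + 13*√159007/415776331497028978 ≈ -1.2768e-11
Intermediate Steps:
p = √159007 (p = √(214060 - 55053) = √159007 ≈ 398.76)
J(z) = 1/(-9 + z) (J(z) = 1/(z - 9) = 1/(-9 + z))
1/((J(u(10)) - 191415)*(p + 408762)) = 1/((1/(-9 + (12 + 10)) - 191415)*(√159007 + 408762)) = 1/((1/(-9 + 22) - 191415)*(408762 + √159007)) = 1/((1/13 - 191415)*(408762 + √159007)) = 1/(-2488394*(408762 + √159007)/13) = 1/(-1017160908228/13 - 2488394*√159007/13)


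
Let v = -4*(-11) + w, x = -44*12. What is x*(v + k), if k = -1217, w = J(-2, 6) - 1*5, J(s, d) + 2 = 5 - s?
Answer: 619344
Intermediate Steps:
J(s, d) = 3 - s (J(s, d) = -2 + (5 - s) = 3 - s)
w = 0 (w = (3 - 1*(-2)) - 1*5 = (3 + 2) - 5 = 5 - 5 = 0)
x = -528
v = 44 (v = -4*(-11) + 0 = 44 + 0 = 44)
x*(v + k) = -528*(44 - 1217) = -528*(-1173) = 619344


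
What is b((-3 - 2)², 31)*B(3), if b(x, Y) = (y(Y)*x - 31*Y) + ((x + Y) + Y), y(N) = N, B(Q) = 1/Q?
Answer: -33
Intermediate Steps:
B(Q) = 1/Q
b(x, Y) = x - 29*Y + Y*x (b(x, Y) = (Y*x - 31*Y) + ((x + Y) + Y) = (-31*Y + Y*x) + ((Y + x) + Y) = (-31*Y + Y*x) + (x + 2*Y) = x - 29*Y + Y*x)
b((-3 - 2)², 31)*B(3) = ((-3 - 2)² - 29*31 + 31*(-3 - 2)²)/3 = ((-5)² - 899 + 31*(-5)²)*(⅓) = (25 - 899 + 31*25)*(⅓) = (25 - 899 + 775)*(⅓) = -99*⅓ = -33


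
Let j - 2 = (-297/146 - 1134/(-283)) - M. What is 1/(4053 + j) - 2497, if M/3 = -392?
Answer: -539891238269/216215971 ≈ -2497.0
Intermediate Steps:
M = -1176 (M = 3*(-392) = -1176)
j = 48754117/41318 (j = 2 + ((-297/146 - 1134/(-283)) - 1*(-1176)) = 2 + ((-297*1/146 - 1134*(-1/283)) + 1176) = 2 + ((-297/146 + 1134/283) + 1176) = 2 + (81513/41318 + 1176) = 2 + 48671481/41318 = 48754117/41318 ≈ 1180.0)
1/(4053 + j) - 2497 = 1/(4053 + 48754117/41318) - 2497 = 1/(216215971/41318) - 2497 = 41318/216215971 - 2497 = -539891238269/216215971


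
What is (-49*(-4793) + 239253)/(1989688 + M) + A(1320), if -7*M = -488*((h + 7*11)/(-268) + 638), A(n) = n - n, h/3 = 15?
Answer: 111178795/477004418 ≈ 0.23308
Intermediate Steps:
h = 45 (h = 3*15 = 45)
A(n) = 0
M = 20845164/469 (M = -(-488)*((45 + 7*11)/(-268) + 638)/7 = -(-488)*((45 + 77)*(-1/268) + 638)/7 = -(-488)*(122*(-1/268) + 638)/7 = -(-488)*(-61/134 + 638)/7 = -(-488)*85431/(7*134) = -⅐*(-20845164/67) = 20845164/469 ≈ 44446.)
(-49*(-4793) + 239253)/(1989688 + M) + A(1320) = (-49*(-4793) + 239253)/(1989688 + 20845164/469) + 0 = (234857 + 239253)/(954008836/469) + 0 = 474110*(469/954008836) + 0 = 111178795/477004418 + 0 = 111178795/477004418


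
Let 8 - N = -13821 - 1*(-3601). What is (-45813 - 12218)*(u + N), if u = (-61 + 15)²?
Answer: -716334664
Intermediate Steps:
N = 10228 (N = 8 - (-13821 - 1*(-3601)) = 8 - (-13821 + 3601) = 8 - 1*(-10220) = 8 + 10220 = 10228)
u = 2116 (u = (-46)² = 2116)
(-45813 - 12218)*(u + N) = (-45813 - 12218)*(2116 + 10228) = -58031*12344 = -716334664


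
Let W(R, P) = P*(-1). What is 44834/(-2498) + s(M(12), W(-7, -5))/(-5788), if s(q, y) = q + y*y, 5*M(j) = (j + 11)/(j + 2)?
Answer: -9084686197/506044840 ≈ -17.952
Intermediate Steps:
M(j) = (11 + j)/(5*(2 + j)) (M(j) = ((j + 11)/(j + 2))/5 = ((11 + j)/(2 + j))/5 = (11 + j)/(5*(2 + j)))
W(R, P) = -P
s(q, y) = q + y²
44834/(-2498) + s(M(12), W(-7, -5))/(-5788) = 44834/(-2498) + ((11 + 12)/(5*(2 + 12)) + (-1*(-5))²)/(-5788) = 44834*(-1/2498) + ((⅕)*23/14 + 5²)*(-1/5788) = -22417/1249 + ((⅕)*(1/14)*23 + 25)*(-1/5788) = -22417/1249 + (23/70 + 25)*(-1/5788) = -22417/1249 + (1773/70)*(-1/5788) = -22417/1249 - 1773/405160 = -9084686197/506044840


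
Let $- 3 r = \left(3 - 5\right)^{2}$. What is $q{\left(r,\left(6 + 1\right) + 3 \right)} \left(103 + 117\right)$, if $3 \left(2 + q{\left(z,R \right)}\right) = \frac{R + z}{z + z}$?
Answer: $- \frac{2035}{3} \approx -678.33$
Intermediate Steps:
$r = - \frac{4}{3}$ ($r = - \frac{\left(3 - 5\right)^{2}}{3} = - \frac{\left(-2\right)^{2}}{3} = \left(- \frac{1}{3}\right) 4 = - \frac{4}{3} \approx -1.3333$)
$q{\left(z,R \right)} = -2 + \frac{R + z}{6 z}$ ($q{\left(z,R \right)} = -2 + \frac{\left(R + z\right) \frac{1}{z + z}}{3} = -2 + \frac{\left(R + z\right) \frac{1}{2 z}}{3} = -2 + \frac{\frac{1}{2} \frac{1}{z} \left(R + z\right)}{3} = -2 + \frac{R + z}{6 z}$)
$q{\left(r,\left(6 + 1\right) + 3 \right)} \left(103 + 117\right) = \frac{\left(\left(6 + 1\right) + 3\right) - - \frac{44}{3}}{6 \left(- \frac{4}{3}\right)} \left(103 + 117\right) = \frac{1}{6} \left(- \frac{3}{4}\right) \left(\left(7 + 3\right) + \frac{44}{3}\right) 220 = \frac{1}{6} \left(- \frac{3}{4}\right) \left(10 + \frac{44}{3}\right) 220 = \frac{1}{6} \left(- \frac{3}{4}\right) \frac{74}{3} \cdot 220 = \left(- \frac{37}{12}\right) 220 = - \frac{2035}{3}$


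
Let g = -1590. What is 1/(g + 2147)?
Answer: 1/557 ≈ 0.0017953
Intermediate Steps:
1/(g + 2147) = 1/(-1590 + 2147) = 1/557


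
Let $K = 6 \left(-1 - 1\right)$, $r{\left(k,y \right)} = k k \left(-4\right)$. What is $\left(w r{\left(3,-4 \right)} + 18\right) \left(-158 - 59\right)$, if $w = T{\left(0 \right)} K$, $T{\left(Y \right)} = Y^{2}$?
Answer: $-3906$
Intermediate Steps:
$r{\left(k,y \right)} = - 4 k^{2}$ ($r{\left(k,y \right)} = k^{2} \left(-4\right) = - 4 k^{2}$)
$K = -12$ ($K = 6 \left(-2\right) = -12$)
$w = 0$ ($w = 0^{2} \left(-12\right) = 0 \left(-12\right) = 0$)
$\left(w r{\left(3,-4 \right)} + 18\right) \left(-158 - 59\right) = \left(0 \left(- 4 \cdot 3^{2}\right) + 18\right) \left(-158 - 59\right) = \left(0 \left(\left(-4\right) 9\right) + 18\right) \left(-217\right) = \left(0 \left(-36\right) + 18\right) \left(-217\right) = \left(0 + 18\right) \left(-217\right) = 18 \left(-217\right) = -3906$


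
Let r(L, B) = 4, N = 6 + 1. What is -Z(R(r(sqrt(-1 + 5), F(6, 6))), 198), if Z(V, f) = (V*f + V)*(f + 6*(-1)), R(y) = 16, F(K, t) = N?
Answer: -611328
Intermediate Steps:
N = 7
F(K, t) = 7
Z(V, f) = (-6 + f)*(V + V*f) (Z(V, f) = (V + V*f)*(f - 6) = (V + V*f)*(-6 + f) = (-6 + f)*(V + V*f))
-Z(R(r(sqrt(-1 + 5), F(6, 6))), 198) = -16*(-6 + 198**2 - 5*198) = -16*(-6 + 39204 - 990) = -16*38208 = -1*611328 = -611328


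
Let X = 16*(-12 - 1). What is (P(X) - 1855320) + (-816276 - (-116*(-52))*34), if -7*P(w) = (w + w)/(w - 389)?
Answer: -12021662852/4179 ≈ -2.8767e+6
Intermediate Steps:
X = -208 (X = 16*(-13) = -208)
P(w) = -2*w/(7*(-389 + w)) (P(w) = -(w + w)/(7*(w - 389)) = -2*w/(7*(-389 + w)))
(P(X) - 1855320) + (-816276 - (-116*(-52))*34) = (-2*(-208)/(-2723 + 7*(-208)) - 1855320) + (-816276 - (-116*(-52))*34) = (-2*(-208)/(-2723 - 1456) - 1855320) + (-816276 - 6032*34) = (-2*(-208)/(-4179) - 1855320) + (-816276 - 1*205088) = (-2*(-208)*(-1/4179) - 1855320) + (-816276 - 205088) = (-416/4179 - 1855320) - 1021364 = -7753382696/4179 - 1021364 = -12021662852/4179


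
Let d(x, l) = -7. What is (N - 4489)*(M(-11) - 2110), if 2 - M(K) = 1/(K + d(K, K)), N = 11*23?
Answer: 26787758/3 ≈ 8.9292e+6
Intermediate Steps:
N = 253
M(K) = 2 - 1/(-7 + K) (M(K) = 2 - 1/(K - 7) = 2 - 1/(-7 + K))
(N - 4489)*(M(-11) - 2110) = (253 - 4489)*((-15 + 2*(-11))/(-7 - 11) - 2110) = -4236*((-15 - 22)/(-18) - 2110) = -4236*(-1/18*(-37) - 2110) = -4236*(37/18 - 2110) = -4236*(-37943/18) = 26787758/3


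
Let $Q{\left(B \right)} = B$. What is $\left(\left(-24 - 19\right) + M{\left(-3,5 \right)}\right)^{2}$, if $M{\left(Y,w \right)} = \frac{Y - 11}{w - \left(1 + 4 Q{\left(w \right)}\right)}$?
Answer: $\frac{113569}{64} \approx 1774.5$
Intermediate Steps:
$M{\left(Y,w \right)} = \frac{-11 + Y}{-1 - 3 w}$ ($M{\left(Y,w \right)} = \frac{Y - 11}{w - \left(1 + 4 w\right)} = \frac{-11 + Y}{w - \left(1 + 4 w\right)} = \frac{-11 + Y}{-1 - 3 w}$)
$\left(\left(-24 - 19\right) + M{\left(-3,5 \right)}\right)^{2} = \left(\left(-24 - 19\right) + \frac{11 - -3}{1 + 3 \cdot 5}\right)^{2} = \left(\left(-24 - 19\right) + \frac{11 + 3}{1 + 15}\right)^{2} = \left(-43 + \frac{1}{16} \cdot 14\right)^{2} = \left(-43 + \frac{7}{8}\right)^{2} = \left(- \frac{337}{8}\right)^{2} = \frac{113569}{64}$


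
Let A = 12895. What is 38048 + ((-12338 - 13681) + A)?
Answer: 24924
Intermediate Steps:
38048 + ((-12338 - 13681) + A) = 38048 + ((-12338 - 13681) + 12895) = 38048 + (-26019 + 12895) = 38048 - 13124 = 24924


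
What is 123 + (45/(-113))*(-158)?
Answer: 21009/113 ≈ 185.92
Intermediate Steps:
123 + (45/(-113))*(-158) = 123 + (45*(-1/113))*(-158) = 123 - 45/113*(-158) = 123 + 7110/113 = 21009/113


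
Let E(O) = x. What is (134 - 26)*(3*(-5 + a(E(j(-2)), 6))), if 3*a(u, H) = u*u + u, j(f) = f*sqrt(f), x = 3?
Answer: -324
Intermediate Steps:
j(f) = f**(3/2)
E(O) = 3
a(u, H) = u/3 + u**2/3 (a(u, H) = (u*u + u)/3 = (u**2 + u)/3 = (u + u**2)/3 = u/3 + u**2/3)
(134 - 26)*(3*(-5 + a(E(j(-2)), 6))) = (134 - 26)*(3*(-5 + (1/3)*3*(1 + 3))) = 108*(3*(-5 + (1/3)*3*4)) = 108*(3*(-5 + 4)) = 108*(3*(-1)) = 108*(-3) = -324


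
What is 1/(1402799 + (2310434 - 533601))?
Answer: 1/3179632 ≈ 3.1450e-7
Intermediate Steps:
1/(1402799 + (2310434 - 533601)) = 1/(1402799 + 1776833) = 1/3179632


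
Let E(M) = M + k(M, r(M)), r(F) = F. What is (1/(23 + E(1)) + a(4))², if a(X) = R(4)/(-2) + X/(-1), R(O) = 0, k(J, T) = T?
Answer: 9801/625 ≈ 15.682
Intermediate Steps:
a(X) = -X (a(X) = 0/(-2) + X/(-1) = 0*(-½) + X*(-1) = 0 - X = -X)
E(M) = 2*M (E(M) = M + M = 2*M)
(1/(23 + E(1)) + a(4))² = (1/(23 + 2*1) - 1*4)² = (1/(23 + 2) - 4)² = (1/25 - 4)² = (-99/25)² = 9801/625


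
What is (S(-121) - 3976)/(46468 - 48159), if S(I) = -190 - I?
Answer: 4045/1691 ≈ 2.3921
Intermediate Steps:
(S(-121) - 3976)/(46468 - 48159) = ((-190 - 1*(-121)) - 3976)/(46468 - 48159) = ((-190 + 121) - 3976)/(-1691) = (-69 - 3976)*(-1/1691) = -4045*(-1/1691) = 4045/1691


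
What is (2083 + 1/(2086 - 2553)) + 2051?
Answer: 1930577/467 ≈ 4134.0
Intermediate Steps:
(2083 + 1/(2086 - 2553)) + 2051 = (2083 + 1/(-467)) + 2051 = (2083 - 1/467) + 2051 = 972760/467 + 2051 = 1930577/467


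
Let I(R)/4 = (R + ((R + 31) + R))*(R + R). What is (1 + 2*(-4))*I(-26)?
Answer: -68432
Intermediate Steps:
I(R) = 8*R*(31 + 3*R) (I(R) = 4*((R + ((R + 31) + R))*(R + R)) = 4*((R + ((31 + R) + R))*(2*R)) = 4*((R + (31 + 2*R))*(2*R)) = 4*((31 + 3*R)*(2*R)) = 4*(2*R*(31 + 3*R)) = 8*R*(31 + 3*R))
(1 + 2*(-4))*I(-26) = (1 + 2*(-4))*(8*(-26)*(31 + 3*(-26))) = (1 - 8)*(8*(-26)*(31 - 78)) = -56*(-26)*(-47) = -7*9776 = -68432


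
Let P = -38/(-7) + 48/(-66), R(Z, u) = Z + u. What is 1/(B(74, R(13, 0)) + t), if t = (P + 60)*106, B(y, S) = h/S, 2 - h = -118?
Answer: 1001/6874436 ≈ 0.00014561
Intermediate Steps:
h = 120 (h = 2 - 1*(-118) = 2 + 118 = 120)
P = 362/77 (P = -38*(-⅐) + 48*(-1/66) = 38/7 - 8/11 = 362/77 ≈ 4.7013)
B(y, S) = 120/S
t = 528092/77 (t = (362/77 + 60)*106 = (4982/77)*106 = 528092/77 ≈ 6858.3)
1/(B(74, R(13, 0)) + t) = 1/(120/(13 + 0) + 528092/77) = 1/(120/13 + 528092/77) = 1/(6874436/1001) = 1001/6874436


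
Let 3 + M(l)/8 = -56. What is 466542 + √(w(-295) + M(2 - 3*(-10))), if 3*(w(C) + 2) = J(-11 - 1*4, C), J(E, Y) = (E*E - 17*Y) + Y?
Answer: 466542 + √10569/3 ≈ 4.6658e+5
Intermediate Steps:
J(E, Y) = E² - 16*Y (J(E, Y) = (E² - 17*Y) + Y = E² - 16*Y)
M(l) = -472 (M(l) = -24 + 8*(-56) = -24 - 448 = -472)
w(C) = 73 - 16*C/3 (w(C) = -2 + ((-11 - 1*4)² - 16*C)/3 = -2 + ((-11 - 4)² - 16*C)/3 = -2 + ((-15)² - 16*C)/3 = -2 + (225 - 16*C)/3 = -2 + (75 - 16*C/3) = 73 - 16*C/3)
466542 + √(w(-295) + M(2 - 3*(-10))) = 466542 + √((73 - 16/3*(-295)) - 472) = 466542 + √((73 + 4720/3) - 472) = 466542 + √(4939/3 - 472) = 466542 + √(3523/3) = 466542 + √10569/3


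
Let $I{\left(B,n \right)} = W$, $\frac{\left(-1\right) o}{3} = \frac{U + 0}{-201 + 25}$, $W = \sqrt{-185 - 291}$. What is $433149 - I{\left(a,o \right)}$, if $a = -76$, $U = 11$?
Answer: $433149 - 2 i \sqrt{119} \approx 4.3315 \cdot 10^{5} - 21.817 i$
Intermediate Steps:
$W = 2 i \sqrt{119}$ ($W = \sqrt{-476} = 2 i \sqrt{119} \approx 21.817 i$)
$o = \frac{3}{16}$ ($o = - 3 \frac{11 + 0}{-201 + 25} = - 3 \frac{11}{-176} = - 3 \cdot 11 \left(- \frac{1}{176}\right) = \left(-3\right) \left(- \frac{1}{16}\right) = \frac{3}{16} \approx 0.1875$)
$I{\left(B,n \right)} = 2 i \sqrt{119}$
$433149 - I{\left(a,o \right)} = 433149 - 2 i \sqrt{119}$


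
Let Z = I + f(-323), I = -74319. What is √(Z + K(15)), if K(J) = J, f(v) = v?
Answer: 7*I*√1523 ≈ 273.18*I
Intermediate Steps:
Z = -74642 (Z = -74319 - 323 = -74642)
√(Z + K(15)) = √(-74642 + 15) = √(-74627) = 7*I*√1523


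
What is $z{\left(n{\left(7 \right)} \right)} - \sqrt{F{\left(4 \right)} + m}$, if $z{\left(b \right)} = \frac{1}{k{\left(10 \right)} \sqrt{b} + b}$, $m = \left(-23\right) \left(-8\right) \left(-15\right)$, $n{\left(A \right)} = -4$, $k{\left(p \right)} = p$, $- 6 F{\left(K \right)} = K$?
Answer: $- \frac{1}{104} - \frac{5 i}{104} - \frac{i \sqrt{24846}}{3} \approx -0.0096154 - 52.59 i$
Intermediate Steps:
$F{\left(K \right)} = - \frac{K}{6}$
$m = -2760$ ($m = 184 \left(-15\right) = -2760$)
$z{\left(b \right)} = \frac{1}{b + 10 \sqrt{b}}$ ($z{\left(b \right)} = \frac{1}{10 \sqrt{b} + b} = \frac{1}{b + 10 \sqrt{b}}$)
$z{\left(n{\left(7 \right)} \right)} - \sqrt{F{\left(4 \right)} + m} = \frac{1}{-4 + 10 \sqrt{-4}} - \sqrt{\left(- \frac{1}{6}\right) 4 - 2760} = \frac{1}{-4 + 10 \cdot 2 i} - \sqrt{- \frac{2}{3} - 2760} = \frac{1}{-4 + 20 i} - \sqrt{- \frac{8282}{3}} = \frac{-4 - 20 i}{416} - \frac{i \sqrt{24846}}{3}$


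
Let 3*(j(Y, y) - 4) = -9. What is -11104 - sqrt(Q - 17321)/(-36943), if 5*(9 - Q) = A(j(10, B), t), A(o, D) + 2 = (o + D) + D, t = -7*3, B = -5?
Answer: -11104 + 3*I*sqrt(48065)/184715 ≈ -11104.0 + 0.0035607*I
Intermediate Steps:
j(Y, y) = 1 (j(Y, y) = 4 + (1/3)*(-9) = 4 - 3 = 1)
t = -21
A(o, D) = -2 + o + 2*D (A(o, D) = -2 + ((o + D) + D) = -2 + ((D + o) + D) = -2 + (o + 2*D) = -2 + o + 2*D)
Q = 88/5 (Q = 9 - (-2 + 1 + 2*(-21))/5 = 9 - (-2 + 1 - 42)/5 = 9 - 1/5*(-43) = 9 + 43/5 = 88/5 ≈ 17.600)
-11104 - sqrt(Q - 17321)/(-36943) = -11104 - sqrt(88/5 - 17321)/(-36943) = -11104 - sqrt(-86517/5)*(-1)/36943 = -11104 - 3*I*sqrt(48065)/5*(-1)/36943 = -11104 - (-3)*I*sqrt(48065)/184715 = -11104 + 3*I*sqrt(48065)/184715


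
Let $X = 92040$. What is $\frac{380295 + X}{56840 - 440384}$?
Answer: $- \frac{157445}{127848} \approx -1.2315$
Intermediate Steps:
$\frac{380295 + X}{56840 - 440384} = \frac{380295 + 92040}{56840 - 440384} = \frac{472335}{-383544} = 472335 \left(- \frac{1}{383544}\right) = - \frac{157445}{127848}$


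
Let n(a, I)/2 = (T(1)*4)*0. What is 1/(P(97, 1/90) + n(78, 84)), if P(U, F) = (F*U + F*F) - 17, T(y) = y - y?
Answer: -8100/128969 ≈ -0.062806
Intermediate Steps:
T(y) = 0
P(U, F) = -17 + F² + F*U (P(U, F) = (F*U + F²) - 17 = (F² + F*U) - 17 = -17 + F² + F*U)
n(a, I) = 0 (n(a, I) = 2*((0*4)*0) = 2*(0*0) = 2*0 = 0)
1/(P(97, 1/90) + n(78, 84)) = 1/((-17 + (1/90)² + 97/90) + 0) = 1/((-17 + (1/90)² + (1/90)*97) + 0) = 1/((-17 + 1/8100 + 97/90) + 0) = 1/(-128969/8100 + 0) = 1/(-128969/8100) = -8100/128969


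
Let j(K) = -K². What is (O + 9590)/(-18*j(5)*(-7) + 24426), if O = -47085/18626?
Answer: 178576255/396286776 ≈ 0.45062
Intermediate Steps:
O = -47085/18626 (O = -47085*1/18626 = -47085/18626 ≈ -2.5279)
(O + 9590)/(-18*j(5)*(-7) + 24426) = (-47085/18626 + 9590)/(-(-18)*5²*(-7) + 24426) = 178576255/(18626*(-(-18)*25*(-7) + 24426)) = 178576255/(18626*(-18*(-25)*(-7) + 24426)) = 178576255/(18626*(450*(-7) + 24426)) = 178576255/(18626*(-3150 + 24426)) = (178576255/18626)/21276 = (178576255/18626)*(1/21276) = 178576255/396286776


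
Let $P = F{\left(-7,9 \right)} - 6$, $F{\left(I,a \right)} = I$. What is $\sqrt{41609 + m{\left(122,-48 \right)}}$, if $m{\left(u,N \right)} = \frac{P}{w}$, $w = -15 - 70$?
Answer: $\frac{\sqrt{300626130}}{85} \approx 203.98$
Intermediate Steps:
$P = -13$ ($P = -7 - 6 = -13$)
$w = -85$ ($w = -15 - 70 = -85$)
$m{\left(u,N \right)} = \frac{13}{85}$ ($m{\left(u,N \right)} = - \frac{13}{-85} = \left(-13\right) \left(- \frac{1}{85}\right) = \frac{13}{85}$)
$\sqrt{41609 + m{\left(122,-48 \right)}} = \sqrt{41609 + \frac{13}{85}} = \sqrt{\frac{3536778}{85}} = \frac{\sqrt{300626130}}{85}$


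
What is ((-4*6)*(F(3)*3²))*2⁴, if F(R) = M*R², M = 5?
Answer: -155520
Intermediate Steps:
F(R) = 5*R²
((-4*6)*(F(3)*3²))*2⁴ = ((-4*6)*((5*3²)*3²))*2⁴ = -24*5*9*9*16 = -1080*9*16 = -24*405*16 = -9720*16 = -155520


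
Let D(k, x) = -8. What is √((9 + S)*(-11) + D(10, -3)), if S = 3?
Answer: 2*I*√35 ≈ 11.832*I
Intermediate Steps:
√((9 + S)*(-11) + D(10, -3)) = √((9 + 3)*(-11) - 8) = √(12*(-11) - 8) = √(-132 - 8) = √(-140) = 2*I*√35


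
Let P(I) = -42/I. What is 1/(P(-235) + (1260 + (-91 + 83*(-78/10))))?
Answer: 235/122618 ≈ 0.0019165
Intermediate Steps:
1/(P(-235) + (1260 + (-91 + 83*(-78/10)))) = 1/(-42/(-235) + (1260 + (-91 + 83*(-78/10)))) = 1/(-42*(-1/235) + (1260 + (-91 + 83*(-78*⅒)))) = 1/(42/235 + (1260 + (-91 + 83*(-39/5)))) = 1/(42/235 + (1260 + (-91 - 3237/5))) = 1/(42/235 + (1260 - 3692/5)) = 1/(42/235 + 2608/5) = 1/(122618/235) = 235/122618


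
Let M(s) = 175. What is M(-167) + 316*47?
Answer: 15027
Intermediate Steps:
M(-167) + 316*47 = 175 + 316*47 = 175 + 14852 = 15027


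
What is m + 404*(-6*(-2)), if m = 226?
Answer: 5074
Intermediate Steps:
m + 404*(-6*(-2)) = 226 + 404*(-6*(-2)) = 226 + 404*12 = 226 + 4848 = 5074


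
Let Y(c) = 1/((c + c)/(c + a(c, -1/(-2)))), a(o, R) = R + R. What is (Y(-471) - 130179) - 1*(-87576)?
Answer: -20065778/471 ≈ -42603.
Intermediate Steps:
a(o, R) = 2*R
Y(c) = (1 + c)/(2*c) (Y(c) = 1/((c + c)/(c + 2*(-1/(-2)))) = 1/((2*c)/(c + 2*(-1*(-½)))) = 1/((2*c)/(c + 2*(½))) = 1/((2*c)/(c + 1)) = 1/((2*c)/(1 + c)) = 1/(2*c/(1 + c)) = (1 + c)/(2*c))
(Y(-471) - 130179) - 1*(-87576) = ((½)*(1 - 471)/(-471) - 130179) - 1*(-87576) = ((½)*(-1/471)*(-470) - 130179) + 87576 = (235/471 - 130179) + 87576 = -61314074/471 + 87576 = -20065778/471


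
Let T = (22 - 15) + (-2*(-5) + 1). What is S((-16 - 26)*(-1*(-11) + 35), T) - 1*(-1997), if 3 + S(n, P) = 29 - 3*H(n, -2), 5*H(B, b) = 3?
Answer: 10106/5 ≈ 2021.2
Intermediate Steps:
H(B, b) = 3/5 (H(B, b) = (1/5)*3 = 3/5)
T = 18 (T = 7 + (10 + 1) = 7 + 11 = 18)
S(n, P) = 121/5 (S(n, P) = -3 + (29 - 3*3/5) = -3 + (29 - 1*9/5) = -3 + (29 - 9/5) = -3 + 136/5 = 121/5)
S((-16 - 26)*(-1*(-11) + 35), T) - 1*(-1997) = 121/5 - 1*(-1997) = 121/5 + 1997 = 10106/5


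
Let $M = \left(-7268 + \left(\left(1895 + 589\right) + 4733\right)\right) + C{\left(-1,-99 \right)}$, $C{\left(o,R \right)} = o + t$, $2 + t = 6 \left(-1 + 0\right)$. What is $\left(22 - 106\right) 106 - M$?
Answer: $-8844$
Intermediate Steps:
$t = -8$ ($t = -2 + 6 \left(-1 + 0\right) = -2 + 6 \left(-1\right) = -2 - 6 = -8$)
$C{\left(o,R \right)} = -8 + o$ ($C{\left(o,R \right)} = o - 8 = -8 + o$)
$M = -60$ ($M = \left(-7268 + \left(\left(1895 + 589\right) + 4733\right)\right) - 9 = \left(-7268 + \left(2484 + 4733\right)\right) - 9 = \left(-7268 + 7217\right) - 9 = -51 - 9 = -60$)
$\left(22 - 106\right) 106 - M = \left(22 - 106\right) 106 - -60 = \left(-84\right) 106 + 60 = -8904 + 60 = -8844$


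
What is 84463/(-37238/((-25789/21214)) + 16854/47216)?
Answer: 51423330575656/18649756654559 ≈ 2.7573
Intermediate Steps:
84463/(-37238/((-25789/21214)) + 16854/47216) = 84463/(-37238/((-25789*1/21214)) + 16854*(1/47216)) = 84463/(-37238/(-25789/21214) + 8427/23608) = 84463/(-37238*(-21214/25789) + 8427/23608) = 84463/(789966932/25789 + 8427/23608) = 84463/(18649756654559/608826712) = 84463*(608826712/18649756654559) = 51423330575656/18649756654559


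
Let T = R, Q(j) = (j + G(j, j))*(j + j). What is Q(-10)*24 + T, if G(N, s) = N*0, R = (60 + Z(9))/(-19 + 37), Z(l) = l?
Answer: 28823/6 ≈ 4803.8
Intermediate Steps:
R = 23/6 (R = (60 + 9)/(-19 + 37) = 69/18 = 69*(1/18) = 23/6 ≈ 3.8333)
G(N, s) = 0
Q(j) = 2*j**2 (Q(j) = (j + 0)*(j + j) = j*(2*j) = 2*j**2)
T = 23/6 ≈ 3.8333
Q(-10)*24 + T = (2*(-10)**2)*24 + 23/6 = (2*100)*24 + 23/6 = 200*24 + 23/6 = 4800 + 23/6 = 28823/6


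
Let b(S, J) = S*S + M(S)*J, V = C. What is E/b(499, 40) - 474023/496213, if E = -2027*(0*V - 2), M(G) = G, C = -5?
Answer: -125482052601/133461944693 ≈ -0.94021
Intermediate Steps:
V = -5
E = 4054 (E = -2027*(0*(-5) - 2) = -2027*(0 - 2) = -2027*(-2) = 4054)
b(S, J) = S² + J*S (b(S, J) = S*S + S*J = S² + J*S)
E/b(499, 40) - 474023/496213 = 4054/((499*(40 + 499))) - 474023/496213 = 4054/((499*539)) - 474023*1/496213 = 4054/268961 - 474023/496213 = -125482052601/133461944693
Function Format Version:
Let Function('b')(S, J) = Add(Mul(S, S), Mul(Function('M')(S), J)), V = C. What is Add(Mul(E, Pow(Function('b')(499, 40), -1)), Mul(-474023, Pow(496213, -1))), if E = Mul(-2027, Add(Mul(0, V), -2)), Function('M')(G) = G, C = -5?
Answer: Rational(-125482052601, 133461944693) ≈ -0.94021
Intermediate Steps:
V = -5
E = 4054 (E = Mul(-2027, Add(Mul(0, -5), -2)) = Mul(-2027, Add(0, -2)) = Mul(-2027, -2) = 4054)
Function('b')(S, J) = Add(Pow(S, 2), Mul(J, S)) (Function('b')(S, J) = Add(Mul(S, S), Mul(S, J)) = Add(Pow(S, 2), Mul(J, S)))
Add(Mul(E, Pow(Function('b')(499, 40), -1)), Mul(-474023, Pow(496213, -1))) = Add(Mul(4054, Pow(Mul(499, Add(40, 499)), -1)), Mul(-474023, Pow(496213, -1))) = Add(Mul(4054, Pow(Mul(499, 539), -1)), Mul(-474023, Rational(1, 496213))) = Add(Mul(4054, Pow(268961, -1)), Rational(-474023, 496213)) = Add(Mul(4054, Rational(1, 268961)), Rational(-474023, 496213)) = Add(Rational(4054, 268961), Rational(-474023, 496213)) = Rational(-125482052601, 133461944693)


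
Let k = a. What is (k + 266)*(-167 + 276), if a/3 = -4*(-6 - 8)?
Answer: 47306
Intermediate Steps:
a = 168 (a = 3*(-4*(-6 - 8)) = 3*(-4*(-14)) = 3*56 = 168)
k = 168
(k + 266)*(-167 + 276) = (168 + 266)*(-167 + 276) = 434*109 = 47306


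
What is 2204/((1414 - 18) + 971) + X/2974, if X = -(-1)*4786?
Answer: 8941579/3519729 ≈ 2.5404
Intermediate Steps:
X = 4786 (X = -1*(-4786) = 4786)
2204/((1414 - 18) + 971) + X/2974 = 2204/((1414 - 18) + 971) + 4786/2974 = 2204/(1396 + 971) + 4786*(1/2974) = 2204/2367 + 2393/1487 = 8941579/3519729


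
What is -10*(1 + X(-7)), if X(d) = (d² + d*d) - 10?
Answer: -890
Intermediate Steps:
X(d) = -10 + 2*d² (X(d) = (d² + d²) - 10 = 2*d² - 10 = -10 + 2*d²)
-10*(1 + X(-7)) = -10*(1 + (-10 + 2*(-7)²)) = -10*(1 + (-10 + 2*49)) = -10*(1 + (-10 + 98)) = -10*(1 + 88) = -10*89 = -890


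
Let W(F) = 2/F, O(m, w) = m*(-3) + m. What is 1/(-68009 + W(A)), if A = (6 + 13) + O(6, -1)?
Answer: -7/476061 ≈ -1.4704e-5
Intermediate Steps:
O(m, w) = -2*m (O(m, w) = -3*m + m = -2*m)
A = 7 (A = (6 + 13) - 2*6 = 19 - 12 = 7)
1/(-68009 + W(A)) = 1/(-68009 + 2/7) = 1/(-476061/7) = -7/476061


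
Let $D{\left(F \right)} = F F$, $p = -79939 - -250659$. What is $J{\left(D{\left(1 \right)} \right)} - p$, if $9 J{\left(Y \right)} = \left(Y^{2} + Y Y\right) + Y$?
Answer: $- \frac{512159}{3} \approx -1.7072 \cdot 10^{5}$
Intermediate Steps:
$p = 170720$ ($p = -79939 + 250659 = 170720$)
$D{\left(F \right)} = F^{2}$
$J{\left(Y \right)} = \frac{Y}{9} + \frac{2 Y^{2}}{9}$ ($J{\left(Y \right)} = \frac{\left(Y^{2} + Y Y\right) + Y}{9} = \frac{\left(Y^{2} + Y^{2}\right) + Y}{9} = \frac{2 Y^{2} + Y}{9} = \frac{Y + 2 Y^{2}}{9} = \frac{Y}{9} + \frac{2 Y^{2}}{9}$)
$J{\left(D{\left(1 \right)} \right)} - p = \frac{1^{2} \left(1 + 2 \cdot 1^{2}\right)}{9} - 170720 = \frac{1}{9} \cdot 1 \left(1 + 2 \cdot 1\right) - 170720 = \frac{1}{9} \cdot 1 \left(1 + 2\right) - 170720 = \frac{1}{9} \cdot 1 \cdot 3 - 170720 = \frac{1}{3} - 170720 = - \frac{512159}{3}$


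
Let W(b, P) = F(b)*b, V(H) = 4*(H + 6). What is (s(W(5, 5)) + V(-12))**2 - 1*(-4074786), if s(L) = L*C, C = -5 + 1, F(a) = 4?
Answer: 4085602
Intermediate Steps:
V(H) = 24 + 4*H (V(H) = 4*(6 + H) = 24 + 4*H)
C = -4
W(b, P) = 4*b
s(L) = -4*L (s(L) = L*(-4) = -4*L)
(s(W(5, 5)) + V(-12))**2 - 1*(-4074786) = (-16*5 + (24 + 4*(-12)))**2 - 1*(-4074786) = (-4*20 + (24 - 48))**2 + 4074786 = (-80 - 24)**2 + 4074786 = (-104)**2 + 4074786 = 10816 + 4074786 = 4085602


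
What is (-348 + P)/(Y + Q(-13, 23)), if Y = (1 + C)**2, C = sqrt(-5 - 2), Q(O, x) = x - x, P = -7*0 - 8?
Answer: 178*I/(sqrt(7) + 3*I) ≈ 33.375 + 29.434*I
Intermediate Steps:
P = -8 (P = 0 - 8 = -8)
Q(O, x) = 0
C = I*sqrt(7) (C = sqrt(-7) = I*sqrt(7) ≈ 2.6458*I)
Y = (1 + I*sqrt(7))**2 ≈ -6.0 + 5.2915*I
(-348 + P)/(Y + Q(-13, 23)) = (-348 - 8)/((1 + I*sqrt(7))**2 + 0) = -356/(1 + I*sqrt(7))**2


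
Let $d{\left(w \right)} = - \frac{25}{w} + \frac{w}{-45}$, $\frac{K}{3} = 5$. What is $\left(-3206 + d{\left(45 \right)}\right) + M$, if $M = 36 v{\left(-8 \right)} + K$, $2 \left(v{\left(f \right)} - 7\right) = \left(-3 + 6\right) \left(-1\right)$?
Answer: $- \frac{26951}{9} \approx -2994.6$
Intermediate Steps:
$K = 15$ ($K = 3 \cdot 5 = 15$)
$v{\left(f \right)} = \frac{11}{2}$ ($v{\left(f \right)} = 7 + \frac{\left(-3 + 6\right) \left(-1\right)}{2} = 7 + \frac{3 \left(-1\right)}{2} = 7 + \frac{1}{2} \left(-3\right) = 7 - \frac{3}{2} = \frac{11}{2}$)
$d{\left(w \right)} = - \frac{25}{w} - \frac{w}{45}$ ($d{\left(w \right)} = - \frac{25}{w} + w \left(- \frac{1}{45}\right) = - \frac{25}{w} - \frac{w}{45}$)
$M = 213$ ($M = 36 \cdot \frac{11}{2} + 15 = 198 + 15 = 213$)
$\left(-3206 + d{\left(45 \right)}\right) + M = \left(-3206 - \left(1 + \frac{25}{45}\right)\right) + 213 = \left(-3206 - \frac{14}{9}\right) + 213 = - \frac{28868}{9} + 213 = - \frac{26951}{9}$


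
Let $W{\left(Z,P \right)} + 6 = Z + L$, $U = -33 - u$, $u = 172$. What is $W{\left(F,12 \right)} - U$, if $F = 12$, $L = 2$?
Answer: $213$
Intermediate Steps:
$U = -205$ ($U = -33 - 172 = -205$)
$W{\left(Z,P \right)} = -4 + Z$ ($W{\left(Z,P \right)} = -6 + \left(Z + 2\right) = -6 + \left(2 + Z\right) = -4 + Z$)
$W{\left(F,12 \right)} - U = \left(-4 + 12\right) - -205 = 8 + 205 = 213$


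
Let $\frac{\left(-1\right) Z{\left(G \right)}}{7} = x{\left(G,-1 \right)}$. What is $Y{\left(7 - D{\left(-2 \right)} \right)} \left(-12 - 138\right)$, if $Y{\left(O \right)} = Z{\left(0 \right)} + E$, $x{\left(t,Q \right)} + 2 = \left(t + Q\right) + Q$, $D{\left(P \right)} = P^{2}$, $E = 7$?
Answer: $-5250$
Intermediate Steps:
$x{\left(t,Q \right)} = -2 + t + 2 Q$ ($x{\left(t,Q \right)} = -2 + \left(\left(t + Q\right) + Q\right) = -2 + \left(\left(Q + t\right) + Q\right) = -2 + \left(t + 2 Q\right) = -2 + t + 2 Q$)
$Z{\left(G \right)} = 28 - 7 G$ ($Z{\left(G \right)} = - 7 \left(-2 + G + 2 \left(-1\right)\right) = - 7 \left(-2 + G - 2\right) = - 7 \left(-4 + G\right) = 28 - 7 G$)
$Y{\left(O \right)} = 35$ ($Y{\left(O \right)} = \left(28 - 0\right) + 7 = \left(28 + 0\right) + 7 = 28 + 7 = 35$)
$Y{\left(7 - D{\left(-2 \right)} \right)} \left(-12 - 138\right) = 35 \left(-12 - 138\right) = 35 \left(-150\right) = -5250$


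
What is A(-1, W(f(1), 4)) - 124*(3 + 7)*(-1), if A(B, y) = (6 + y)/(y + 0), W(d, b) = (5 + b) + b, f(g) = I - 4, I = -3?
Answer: 16139/13 ≈ 1241.5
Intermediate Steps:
f(g) = -7 (f(g) = -3 - 4 = -7)
W(d, b) = 5 + 2*b
A(B, y) = (6 + y)/y
A(-1, W(f(1), 4)) - 124*(3 + 7)*(-1) = (6 + (5 + 2*4))/(5 + 2*4) - 124*(3 + 7)*(-1) = (6 + (5 + 8))/(5 + 8) - 1240*(-1) = (6 + 13)/13 - 124*(-10) = (1/13)*19 + 1240 = 19/13 + 1240 = 16139/13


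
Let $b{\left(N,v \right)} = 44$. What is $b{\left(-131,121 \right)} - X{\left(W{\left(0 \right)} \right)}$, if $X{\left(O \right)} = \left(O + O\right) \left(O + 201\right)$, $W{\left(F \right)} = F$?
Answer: $44$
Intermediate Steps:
$X{\left(O \right)} = 2 O \left(201 + O\right)$
$b{\left(-131,121 \right)} - X{\left(W{\left(0 \right)} \right)} = 44 - 2 \cdot 0 \left(201 + 0\right) = 44 - 2 \cdot 0 \cdot 201 = 44 - 0 = 44 + 0 = 44$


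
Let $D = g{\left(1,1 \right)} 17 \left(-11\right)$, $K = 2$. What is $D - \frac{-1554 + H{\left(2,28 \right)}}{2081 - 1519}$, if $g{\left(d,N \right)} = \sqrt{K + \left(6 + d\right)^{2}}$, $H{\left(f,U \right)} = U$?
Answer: $\frac{763}{281} - 187 \sqrt{51} \approx -1332.7$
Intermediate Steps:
$g{\left(d,N \right)} = \sqrt{2 + \left(6 + d\right)^{2}}$
$D = - 187 \sqrt{51}$ ($D = \sqrt{2 + \left(6 + 1\right)^{2}} \cdot 17 \left(-11\right) = \sqrt{2 + 7^{2}} \cdot 17 \left(-11\right) = \sqrt{2 + 49} \cdot 17 \left(-11\right) = \sqrt{51} \cdot 17 \left(-11\right) = 17 \sqrt{51} \left(-11\right) = - 187 \sqrt{51} \approx -1335.4$)
$D - \frac{-1554 + H{\left(2,28 \right)}}{2081 - 1519} = - 187 \sqrt{51} - \frac{-1554 + 28}{2081 - 1519} = - 187 \sqrt{51} - - \frac{1526}{562} = - 187 \sqrt{51} - \left(-1526\right) \frac{1}{562} = - 187 \sqrt{51} - - \frac{763}{281} = - 187 \sqrt{51} + \frac{763}{281} = \frac{763}{281} - 187 \sqrt{51}$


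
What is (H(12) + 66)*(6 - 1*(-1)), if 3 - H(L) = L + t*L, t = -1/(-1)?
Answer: 315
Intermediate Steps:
t = 1 (t = -1*(-1) = 1)
H(L) = 3 - 2*L (H(L) = 3 - (L + 1*L) = 3 - (L + L) = 3 - 2*L)
(H(12) + 66)*(6 - 1*(-1)) = ((3 - 2*12) + 66)*(6 - 1*(-1)) = ((3 - 24) + 66)*(6 + 1) = (-21 + 66)*7 = 45*7 = 315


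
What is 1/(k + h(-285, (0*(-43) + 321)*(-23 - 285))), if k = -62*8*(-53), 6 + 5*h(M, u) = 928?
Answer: 5/132362 ≈ 3.7775e-5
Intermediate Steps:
h(M, u) = 922/5 (h(M, u) = -6/5 + (⅕)*928 = -6/5 + 928/5 = 922/5)
k = 26288 (k = -496*(-53) = 26288)
1/(k + h(-285, (0*(-43) + 321)*(-23 - 285))) = 1/(26288 + 922/5) = 1/(132362/5) = 5/132362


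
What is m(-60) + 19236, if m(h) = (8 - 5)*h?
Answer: 19056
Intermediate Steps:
m(h) = 3*h
m(-60) + 19236 = 3*(-60) + 19236 = -180 + 19236 = 19056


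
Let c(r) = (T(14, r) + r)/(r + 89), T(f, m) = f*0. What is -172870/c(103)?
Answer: -33191040/103 ≈ -3.2224e+5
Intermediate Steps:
T(f, m) = 0
c(r) = r/(89 + r) (c(r) = (0 + r)/(r + 89) = r/(89 + r))
-172870/c(103) = -172870/(103/(89 + 103)) = -172870/(103/192) = -172870/(103*(1/192)) = -172870/103/192 = -172870*192/103 = -33191040/103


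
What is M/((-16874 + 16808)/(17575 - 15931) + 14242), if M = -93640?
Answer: -25657360/3902297 ≈ -6.5749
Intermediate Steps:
M/((-16874 + 16808)/(17575 - 15931) + 14242) = -93640/((-16874 + 16808)/(17575 - 15931) + 14242) = -93640/(-66/1644 + 14242) = -93640/(-66*1/1644 + 14242) = -93640/(-11/274 + 14242) = -93640/3902297/274 = -93640*274/3902297 = -25657360/3902297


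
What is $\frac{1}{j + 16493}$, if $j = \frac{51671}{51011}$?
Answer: $\frac{51011}{841376094} \approx 6.0628 \cdot 10^{-5}$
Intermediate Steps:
$j = \frac{51671}{51011}$ ($j = 51671 \cdot \frac{1}{51011} = \frac{51671}{51011} \approx 1.0129$)
$\frac{1}{j + 16493} = \frac{1}{\frac{51671}{51011} + 16493} = \frac{1}{\frac{841376094}{51011}} = \frac{51011}{841376094}$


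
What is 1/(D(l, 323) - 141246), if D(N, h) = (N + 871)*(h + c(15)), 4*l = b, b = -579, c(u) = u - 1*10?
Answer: 1/96964 ≈ 1.0313e-5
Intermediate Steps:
c(u) = -10 + u (c(u) = u - 10 = -10 + u)
l = -579/4 (l = (¼)*(-579) = -579/4 ≈ -144.75)
D(N, h) = (5 + h)*(871 + N) (D(N, h) = (N + 871)*(h + (-10 + 15)) = (871 + N)*(h + 5) = (871 + N)*(5 + h) = (5 + h)*(871 + N))
1/(D(l, 323) - 141246) = 1/((4355 + 5*(-579/4) + 871*323 - 579/4*323) - 141246) = 1/((4355 - 2895/4 + 281333 - 187017/4) - 141246) = 1/(238210 - 141246) = 1/96964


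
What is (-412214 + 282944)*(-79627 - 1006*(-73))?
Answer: 800052030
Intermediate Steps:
(-412214 + 282944)*(-79627 - 1006*(-73)) = -129270*(-79627 + 73438) = -129270*(-6189) = 800052030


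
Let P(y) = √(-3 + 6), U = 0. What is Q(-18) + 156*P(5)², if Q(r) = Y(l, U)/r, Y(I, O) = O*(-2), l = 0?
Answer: 468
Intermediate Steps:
P(y) = √3
Y(I, O) = -2*O
Q(r) = 0 (Q(r) = (-2*0)/r = 0/r = 0)
Q(-18) + 156*P(5)² = 0 + 156*(√3)² = 0 + 156*3 = 0 + 468 = 468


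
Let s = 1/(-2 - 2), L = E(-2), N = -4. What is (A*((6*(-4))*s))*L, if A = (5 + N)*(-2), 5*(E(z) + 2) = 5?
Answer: 12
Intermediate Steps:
E(z) = -1 (E(z) = -2 + (⅕)*5 = -2 + 1 = -1)
L = -1
s = -¼ (s = 1/(-4) = -¼ ≈ -0.25000)
A = -2 (A = (5 - 4)*(-2) = 1*(-2) = -2)
(A*((6*(-4))*s))*L = -2*6*(-4)*(-1)/4*(-1) = -(-48)*(-1)/4*(-1) = -2*6*(-1) = -12*(-1) = 12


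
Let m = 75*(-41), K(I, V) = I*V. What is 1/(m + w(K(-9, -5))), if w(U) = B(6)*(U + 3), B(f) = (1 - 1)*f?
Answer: -1/3075 ≈ -0.00032520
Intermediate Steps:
m = -3075
B(f) = 0 (B(f) = 0*f = 0)
w(U) = 0 (w(U) = 0*(U + 3) = 0*(3 + U) = 0)
1/(m + w(K(-9, -5))) = 1/(-3075 + 0) = 1/(-3075) = -1/3075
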